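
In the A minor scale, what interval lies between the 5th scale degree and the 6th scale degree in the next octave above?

Spelling the A minor scale: A B C D E F G.
That puts E below F.
9 letter names make it a ninth; at 13 semitones (a half step narrower than major) the quality is minor.

minor 9th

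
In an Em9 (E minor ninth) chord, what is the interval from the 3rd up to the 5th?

major third

Emin9 (E minor ninth): E-G-B-D-F#.
3rd = G; 5th = B.
G up to B spans 3 letter names and 4 semitones — a major third.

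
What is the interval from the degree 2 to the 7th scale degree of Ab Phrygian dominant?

major sixth

Ab phrygian dominant: Ab Bbb C Db Eb Fb Gb.
The degree 2 is Bbb and the 7th scale degree is Gb.
Bbb up to Gb spans 6 letter names and 9 semitones — a major sixth.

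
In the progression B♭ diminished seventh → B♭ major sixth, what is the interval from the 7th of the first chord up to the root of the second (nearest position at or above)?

augmented second

The 7th of B♭ diminished seventh is A𝄫; the root of B♭ major sixth is B♭.
A𝄫 up to B♭ is 3 semitones, a half step wider than a major second, so the interval is augmented.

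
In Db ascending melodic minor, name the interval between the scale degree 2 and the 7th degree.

major sixth

The scale runs Db Eb Fb Gb Ab Bb C.
Scale degree 2 = Eb; 7th degree = C.
From Eb to C is 9 semitones, exactly the major sixth.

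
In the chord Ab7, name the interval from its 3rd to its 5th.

minor third

Ab7 (Ab dominant seventh): Ab-C-Eb-Gb.
3rd = C; 5th = Eb.
3 letter names make it a third; at 3 semitones (a half step narrower than major) the quality is minor.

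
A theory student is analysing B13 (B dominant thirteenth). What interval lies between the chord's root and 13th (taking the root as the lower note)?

M13

Spelling the chord: B–D#–F#–A–C#–G#.
So we need the interval from B up to G#.
Counting 13 letters and 21 half steps from B gives a major thirteenth.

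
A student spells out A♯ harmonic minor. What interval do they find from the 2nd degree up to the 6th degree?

diminished fifth

A♯ harmonic minor: A♯ B♯ C♯ D♯ E♯ F♯ G𝄪.
2nd degree = B♯; scale degree 6 = F♯.
From B♯ to F♯: 6 semitones over a fifth = diminished.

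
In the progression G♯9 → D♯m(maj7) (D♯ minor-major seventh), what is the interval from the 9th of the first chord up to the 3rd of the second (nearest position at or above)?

minor 6th

G♯9 has A♯ as its 9th, and D♯m(maj7) (D♯ minor-major seventh) has F♯ as its 3rd.
A♯ up to F♯ is 8 semitones, a half step narrower than a major sixth, so the interval is minor.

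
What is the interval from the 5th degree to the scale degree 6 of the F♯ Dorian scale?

Spelling the F♯ Dorian scale: F♯ G♯ A B C♯ D♯ E.
That puts C♯ below D♯.
From C♯ to D♯ is 2 semitones, exactly the major second.

major 2nd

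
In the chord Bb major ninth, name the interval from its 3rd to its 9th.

minor seventh

The chord tones of Bbmaj9 are Bb-D-F-A-C.
So we need the interval from D up to C.
7 letter names make it a seventh; at 10 semitones (a half step narrower than major) the quality is minor.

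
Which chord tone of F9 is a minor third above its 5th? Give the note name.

F dominant ninth is spelled F–A–C–E♭–G.
The 5th is C. A minor third above C is E♭.
E♭ is the chord's 7th.

Eb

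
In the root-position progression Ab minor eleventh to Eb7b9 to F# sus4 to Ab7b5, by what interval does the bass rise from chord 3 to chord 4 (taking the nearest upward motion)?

The roots are F# and Ab.
F# up to Ab is 2 semitones, a whole step narrower than a major third, so the interval is diminished.

diminished third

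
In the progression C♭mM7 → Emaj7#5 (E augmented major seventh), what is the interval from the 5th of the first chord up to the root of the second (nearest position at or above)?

augmented 6th

C♭mM7 has G♭ as its 5th, and Emaj7#5 (E augmented major seventh) has E as its root.
G♭ up to E is 10 semitones, a half step wider than a major sixth, so the interval is augmented.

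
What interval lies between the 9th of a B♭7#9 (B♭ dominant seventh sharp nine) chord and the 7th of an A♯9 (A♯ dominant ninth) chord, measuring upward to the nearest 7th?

The 9th of B♭7#9 (B♭ dominant seventh sharp nine) is C♯; the 7th of A♯9 (A♯ dominant ninth) is G♯.
Counting 5 letters and 7 half steps from C♯ gives a perfect fifth.

perfect fifth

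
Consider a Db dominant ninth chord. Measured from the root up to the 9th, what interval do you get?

Spelling the chord: Db–F–Ab–Cb–Eb.
So we need the interval from Db up to Eb.
From Db to Eb is 14 semitones, exactly the major ninth.

M9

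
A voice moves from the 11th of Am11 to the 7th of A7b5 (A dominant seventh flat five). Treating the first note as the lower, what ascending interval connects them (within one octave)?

The 11th of Am11 is D; the 7th of A7b5 (A dominant seventh flat five) is G.
From D to G is 5 semitones, exactly the perfect fourth.

perfect fourth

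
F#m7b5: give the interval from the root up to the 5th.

F#ø (F# half-diminished seventh) is spelled F#-A-C-E.
The root is F# and the 5th is C.
F# up to C is 6 semitones, a half step narrower than a perfect fifth, so the interval is diminished.

diminished fifth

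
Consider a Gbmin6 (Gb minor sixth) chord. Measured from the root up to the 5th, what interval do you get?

The chord tones of Gbmin6 are Gb Bbb Db Eb.
The root is Gb and the 5th is Db.
Counting 5 letters and 7 half steps from Gb gives a perfect fifth.

P5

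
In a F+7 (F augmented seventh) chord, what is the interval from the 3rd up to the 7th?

F+7 (F augmented seventh): F-A-C#-Eb.
So we need the interval from A up to Eb.
A up to Eb is 6 semitones, a half step narrower than a perfect fifth, so the interval is diminished.

d5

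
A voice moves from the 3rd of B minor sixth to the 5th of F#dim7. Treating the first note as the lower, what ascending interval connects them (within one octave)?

The 3rd of B minor sixth is D; the 5th of F#dim7 is C.
From D to C: 10 semitones over a seventh = minor.

minor 7th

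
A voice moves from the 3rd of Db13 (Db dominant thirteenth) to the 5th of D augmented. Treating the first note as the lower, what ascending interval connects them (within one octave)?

A3

The 3rd of Db13 (Db dominant thirteenth) is F; the 5th of D augmented is A#.
F up to A# is 5 semitones, a half step wider than a major third, so the interval is augmented.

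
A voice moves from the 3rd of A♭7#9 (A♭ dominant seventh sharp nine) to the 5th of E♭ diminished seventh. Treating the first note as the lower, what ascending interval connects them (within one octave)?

diminished seventh

The 3rd of A♭7#9 (A♭ dominant seventh sharp nine) is C; the 5th of E♭ diminished seventh is B𝄫.
From C to B𝄫: 9 semitones over a seventh = diminished.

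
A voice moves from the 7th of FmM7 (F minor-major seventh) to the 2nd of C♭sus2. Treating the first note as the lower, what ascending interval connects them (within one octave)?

diminished 7th

FmM7 (F minor-major seventh) has E as its 7th, and C♭sus2 has D♭ as its 2nd.
From E to D♭: 9 semitones over a seventh = diminished.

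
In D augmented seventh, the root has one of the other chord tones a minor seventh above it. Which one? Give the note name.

C

D+7: D-F♯-A♯-C.
The root is D. A minor seventh above D is C.
C is the chord's 7th.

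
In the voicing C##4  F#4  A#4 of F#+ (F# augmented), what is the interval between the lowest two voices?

diminished fourth

Those voices are C##4 and F#4.
From C## to F#: 4 semitones over a fourth = diminished.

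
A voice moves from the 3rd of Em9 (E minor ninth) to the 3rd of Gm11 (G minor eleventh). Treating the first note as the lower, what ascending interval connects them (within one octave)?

The 3rd of Em9 (E minor ninth) is G; the 3rd of Gm11 (G minor eleventh) is Bb.
From G to Bb: 3 semitones over a third = minor.

minor third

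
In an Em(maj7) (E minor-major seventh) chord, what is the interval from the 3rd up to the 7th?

A5

Spelling the chord: E G B D#.
3rd = G; 7th = D#.
From G to D#: 8 semitones over a fifth = augmented.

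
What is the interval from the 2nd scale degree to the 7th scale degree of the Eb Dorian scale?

minor sixth

Spelling the Eb Dorian scale: Eb F Gb Ab Bb C Db.
So we need the interval from F up to Db.
6 letter names make it a sixth; at 8 semitones (a half step narrower than major) the quality is minor.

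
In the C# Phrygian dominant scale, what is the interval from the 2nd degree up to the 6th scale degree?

The scale runs C# D E# F# G# A B.
2nd degree = D; scale degree 6 = A.
D up to A spans 5 letter names and 7 semitones — a perfect fifth.

perfect fifth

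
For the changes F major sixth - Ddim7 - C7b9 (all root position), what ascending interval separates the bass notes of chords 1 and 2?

The roots are F and D.
F up to D spans 6 letter names and 9 semitones — a major sixth.

major sixth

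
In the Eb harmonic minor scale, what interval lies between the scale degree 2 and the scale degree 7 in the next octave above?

major thirteenth

Eb harmonic minor: Eb F Gb Ab Bb Cb D.
Scale degree 2 = F; 7th scale degree (up an octave) = D.
F up to D spans 13 letter names and 21 semitones — a major thirteenth.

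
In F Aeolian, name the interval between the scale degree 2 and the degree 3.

F natural minor: F G A♭ B♭ C D♭ E♭.
So we need the interval from G up to A♭.
From G to A♭: 1 semitone over a second = minor.

minor second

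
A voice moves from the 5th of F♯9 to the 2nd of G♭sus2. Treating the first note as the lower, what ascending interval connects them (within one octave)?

F♯9 has C♯ as its 5th, and G♭sus2 has A♭ as its 2nd.
6 letter names make it a sixth; at 7 semitones (a whole step narrower than major) the quality is diminished.

d6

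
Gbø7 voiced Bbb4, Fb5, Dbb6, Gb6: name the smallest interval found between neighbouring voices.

augmented fourth

Adjacent intervals: Bbb4→Fb5 = perfect fifth; Fb5→Dbb6 = minor sixth; Dbb6→Gb6 = augmented fourth.
The smallest is Dbb6 to Gb6, an augmented fourth (6 semitones).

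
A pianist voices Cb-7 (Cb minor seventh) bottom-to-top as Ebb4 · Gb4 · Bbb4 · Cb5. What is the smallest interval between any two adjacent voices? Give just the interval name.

Adjacent intervals: Ebb4→Gb4 = major third; Gb4→Bbb4 = minor third; Bbb4→Cb5 = major second.
The smallest is Bbb4 to Cb5, a major second (2 semitones).

major second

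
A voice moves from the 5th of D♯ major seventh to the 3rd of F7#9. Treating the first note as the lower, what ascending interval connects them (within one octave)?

d8

D♯ major seventh has A♯ as its 5th, and F7#9 has A as its 3rd.
From A♯ to A: 11 semitones over an octave = diminished.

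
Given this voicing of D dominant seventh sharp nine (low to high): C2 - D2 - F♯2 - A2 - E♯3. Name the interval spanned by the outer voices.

augmented 10th

The outer voices are C2 and E♯3.
From C to E♯: 17 semitones over a tenth = augmented.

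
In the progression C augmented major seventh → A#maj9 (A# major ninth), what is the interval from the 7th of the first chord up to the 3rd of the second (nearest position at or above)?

C augmented major seventh has B as its 7th, and A#maj9 (A# major ninth) has C## as its 3rd.
From B to C##: 3 semitones over a second = augmented.

A2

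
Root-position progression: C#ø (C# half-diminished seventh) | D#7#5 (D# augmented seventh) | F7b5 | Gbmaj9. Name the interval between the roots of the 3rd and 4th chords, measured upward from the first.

minor second

The roots are F and Gb.
2 letter names make it a second; at 1 semitone (a half step narrower than major) the quality is minor.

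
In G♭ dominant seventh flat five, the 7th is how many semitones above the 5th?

G♭7b5 is spelled G♭ B♭ D𝄫 F♭.
D𝄫 to F♭ is a major third: 4 semitones.

4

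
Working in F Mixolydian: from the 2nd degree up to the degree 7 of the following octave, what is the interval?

F mixolydian: F G A B♭ C D E♭.
That puts G below E♭.
G up to E♭ is 20 semitones, a half step narrower than a major thirteenth, so the interval is minor.

minor thirteenth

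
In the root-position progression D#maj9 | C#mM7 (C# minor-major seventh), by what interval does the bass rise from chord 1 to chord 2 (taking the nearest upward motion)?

The roots are D# and C#.
7 letter names make it a seventh; at 10 semitones (a half step narrower than major) the quality is minor.

minor seventh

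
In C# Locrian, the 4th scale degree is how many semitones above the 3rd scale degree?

2

The scale is C# D E F# G A B.
E up to F# is a major second — 2 semitones.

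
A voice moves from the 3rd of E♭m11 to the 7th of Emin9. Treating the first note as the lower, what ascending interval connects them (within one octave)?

augmented 5th

E♭m11 has G♭ as its 3rd, and Emin9 has D as its 7th.
From G♭ to D: 8 semitones over a fifth = augmented.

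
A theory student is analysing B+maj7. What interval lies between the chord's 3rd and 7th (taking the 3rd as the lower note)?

perfect fifth

B augmented major seventh is spelled B D♯ F𝄪 A♯.
So we need the interval from D♯ up to A♯.
Counting 5 letters and 7 half steps from D♯ gives a perfect fifth.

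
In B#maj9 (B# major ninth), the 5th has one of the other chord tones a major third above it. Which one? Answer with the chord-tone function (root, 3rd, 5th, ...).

7th

The chord tones of B# major ninth are B#–D##–F##–A##–C##.
The 5th is F##. A major third above F## is A##.
A## is the chord's 7th.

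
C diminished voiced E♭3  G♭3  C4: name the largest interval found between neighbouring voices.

Adjacent intervals: E♭3→G♭3 = minor third; G♭3→C4 = augmented fourth.
The largest is G♭3 to C4, an augmented fourth (6 semitones).

A4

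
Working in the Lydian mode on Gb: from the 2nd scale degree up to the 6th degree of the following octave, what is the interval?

perfect twelfth

Gb lydian: Gb Ab Bb C Db Eb F.
2nd scale degree = Ab; scale degree 6 (up an octave) = Eb.
From Ab to Eb is 19 semitones, exactly the perfect twelfth.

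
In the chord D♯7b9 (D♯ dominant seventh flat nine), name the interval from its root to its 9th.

Spelling the chord: D♯ F𝄪 A♯ C♯ E.
So we need the interval from D♯ up to E.
From D♯ to E: 13 semitones over a ninth = minor.

minor ninth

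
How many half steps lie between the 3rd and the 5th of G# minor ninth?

Spelling the chord: G#-B-D#-F#-A#.
B to D# is a major third: 4 semitones.

4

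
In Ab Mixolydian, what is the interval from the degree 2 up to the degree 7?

m6

Ab mixolydian: Ab Bb C Db Eb F Gb.
So we need the interval from Bb up to Gb.
6 letter names make it a sixth; at 8 semitones (a half step narrower than major) the quality is minor.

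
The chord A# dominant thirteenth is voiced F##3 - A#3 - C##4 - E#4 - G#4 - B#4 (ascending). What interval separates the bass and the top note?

The outer voices are F##3 and B#4.
Counting 11 letters and 17 half steps from F## gives a perfect eleventh.

perfect 11th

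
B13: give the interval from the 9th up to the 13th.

B13 is spelled B, D♯, F♯, A, C♯, G♯.
That puts C♯ below G♯.
C♯ up to G♯ spans 5 letter names and 7 semitones — a perfect fifth.

perfect fifth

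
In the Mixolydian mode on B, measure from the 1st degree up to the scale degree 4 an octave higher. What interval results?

perfect eleventh

The scale runs B C# D# E F# G# A.
The 1st degree is B and the degree 4 (up an octave) is E.
Counting 11 letters and 17 half steps from B gives a perfect eleventh.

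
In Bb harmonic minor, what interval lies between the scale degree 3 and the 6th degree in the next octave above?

P11

Bb harmonic minor: Bb C Db Eb F Gb A.
So we need the interval from Db up to Gb.
Counting 11 letters and 17 half steps from Db gives a perfect eleventh.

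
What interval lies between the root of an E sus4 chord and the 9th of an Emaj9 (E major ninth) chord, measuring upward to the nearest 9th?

major 2nd

The root of E sus4 is E; the 9th of Emaj9 (E major ninth) is F#.
E up to F# spans 2 letter names and 2 semitones — a major second.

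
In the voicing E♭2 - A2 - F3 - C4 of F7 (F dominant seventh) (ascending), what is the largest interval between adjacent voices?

minor sixth

Adjacent intervals: E♭2→A2 = augmented fourth; A2→F3 = minor sixth; F3→C4 = perfect fifth.
The largest is A2 to F3, a minor sixth (8 semitones).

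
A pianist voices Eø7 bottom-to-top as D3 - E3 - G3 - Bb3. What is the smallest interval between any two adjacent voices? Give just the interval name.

Adjacent intervals: D3→E3 = major second; E3→G3 = minor third; G3→Bb3 = minor third.
The smallest is D3 to E3, a major second (2 semitones).

major second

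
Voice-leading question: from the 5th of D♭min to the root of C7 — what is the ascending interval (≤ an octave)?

The 5th of D♭min is A♭; the root of C7 is C.
From A♭ to C is 4 semitones, exactly the major third.

major third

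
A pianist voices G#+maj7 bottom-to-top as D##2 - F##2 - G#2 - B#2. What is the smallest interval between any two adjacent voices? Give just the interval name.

Adjacent intervals: D##2→F##2 = minor third; F##2→G#2 = minor second; G#2→B#2 = major third.
The smallest is F##2 to G#2, a minor second (1 semitone).

minor second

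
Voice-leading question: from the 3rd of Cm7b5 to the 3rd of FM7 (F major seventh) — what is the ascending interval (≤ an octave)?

augmented 4th

The 3rd of Cm7b5 is Eb; the 3rd of FM7 (F major seventh) is A.
From Eb to A: 6 semitones over a fourth = augmented.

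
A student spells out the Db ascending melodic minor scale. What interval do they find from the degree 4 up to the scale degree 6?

Db melodic minor: Db Eb Fb Gb Ab Bb C.
That puts Gb below Bb.
Counting 3 letters and 4 half steps from Gb gives a major third.

major third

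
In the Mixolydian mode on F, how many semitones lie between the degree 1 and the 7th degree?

10

The scale is F G A Bb C D Eb.
F up to Eb is a minor seventh — 10 semitones.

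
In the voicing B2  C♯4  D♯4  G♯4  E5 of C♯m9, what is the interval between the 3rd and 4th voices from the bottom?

P4

Those voices are D♯4 and G♯4.
Counting 4 letters and 5 half steps from D♯ gives a perfect fourth.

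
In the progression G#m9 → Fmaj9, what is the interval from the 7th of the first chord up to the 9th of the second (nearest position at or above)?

minor 2nd

The 7th of G#m9 is F#; the 9th of Fmaj9 is G.
F# up to G is 1 semitone, a half step narrower than a major second, so the interval is minor.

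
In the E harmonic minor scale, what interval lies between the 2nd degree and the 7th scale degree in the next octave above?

E harmonic minor: E F# G A B C D#.
The 2nd degree is F# and the 7th scale degree (up an octave) is D#.
Counting 13 letters and 21 half steps from F# gives a major thirteenth.

major thirteenth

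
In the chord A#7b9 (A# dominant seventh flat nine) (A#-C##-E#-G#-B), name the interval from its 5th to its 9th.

diminished fifth

The 5th is E# and the 9th is B.
5 letter names make it a fifth; at 6 semitones (a half step narrower than perfect) the quality is diminished.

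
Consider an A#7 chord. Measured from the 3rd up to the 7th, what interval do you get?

diminished fifth

A#7: A#-C##-E#-G#.
So we need the interval from C## up to G#.
C## up to G# is 6 semitones, a half step narrower than a perfect fifth, so the interval is diminished.
That tritone between 3rd and 7th is what gives the dominant seventh its pull toward resolution.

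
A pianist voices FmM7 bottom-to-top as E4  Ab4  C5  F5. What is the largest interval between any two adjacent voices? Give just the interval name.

P4

Adjacent intervals: E4→Ab4 = diminished fourth; Ab4→C5 = major third; C5→F5 = perfect fourth.
The largest is C5 to F5, a perfect fourth (5 semitones).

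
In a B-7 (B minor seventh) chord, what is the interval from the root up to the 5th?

perfect 5th

The chord tones of Bm7 are B D F♯ A.
That puts B below F♯.
Counting 5 letters and 7 half steps from B gives a perfect fifth.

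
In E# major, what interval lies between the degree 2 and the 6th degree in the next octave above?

The scale runs E# F## G## A# B# C## D##.
So we need the interval from F## up to C##.
From F## to C## is 19 semitones, exactly the perfect twelfth.

P12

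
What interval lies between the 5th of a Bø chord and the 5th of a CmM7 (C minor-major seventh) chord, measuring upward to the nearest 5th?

major second

The 5th of Bø is F; the 5th of CmM7 (C minor-major seventh) is G.
F up to G spans 2 letter names and 2 semitones — a major second.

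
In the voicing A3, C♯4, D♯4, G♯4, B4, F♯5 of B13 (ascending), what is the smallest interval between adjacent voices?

major second

Adjacent intervals: A3→C♯4 = major third; C♯4→D♯4 = major second; D♯4→G♯4 = perfect fourth; G♯4→B4 = minor third; B4→F♯5 = perfect fifth.
The smallest is C♯4 to D♯4, a major second (2 semitones).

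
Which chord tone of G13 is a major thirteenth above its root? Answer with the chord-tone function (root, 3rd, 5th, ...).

The chord tones of G13 are G, B, D, F, A, E.
The root is G. A major thirteenth above G is E.
E is the chord's 13th.

13th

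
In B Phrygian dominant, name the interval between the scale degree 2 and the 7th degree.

B phrygian dominant: B C D♯ E F♯ G A.
That puts C below A.
From C to A is 9 semitones, exactly the major sixth.

major 6th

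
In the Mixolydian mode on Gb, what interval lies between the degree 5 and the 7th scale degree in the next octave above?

minor tenth

The scale runs Gb Ab Bb Cb Db Eb Fb.
The degree 5 is Db and the scale degree 7 (up an octave) is Fb.
10 letter names make it a tenth; at 15 semitones (a half step narrower than major) the quality is minor.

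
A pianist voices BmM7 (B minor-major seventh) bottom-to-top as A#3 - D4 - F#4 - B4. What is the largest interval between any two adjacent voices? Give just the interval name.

Adjacent intervals: A#3→D4 = diminished fourth; D4→F#4 = major third; F#4→B4 = perfect fourth.
The largest is F#4 to B4, a perfect fourth (5 semitones).

perfect fourth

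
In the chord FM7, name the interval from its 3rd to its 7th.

perfect fifth

Fmaj7 (F major seventh) is spelled F, A, C, E.
That puts A below E.
Counting 5 letters and 7 half steps from A gives a perfect fifth.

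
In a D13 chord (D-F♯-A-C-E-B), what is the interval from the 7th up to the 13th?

M7

That puts C below B.
From C to B is 11 semitones, exactly the major seventh.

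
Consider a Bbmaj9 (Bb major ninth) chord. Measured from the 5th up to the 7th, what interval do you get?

major 3rd

Bbmaj9: Bb, D, F, A, C.
The 5th is F and the 7th is A.
F up to A spans 3 letter names and 4 semitones — a major third.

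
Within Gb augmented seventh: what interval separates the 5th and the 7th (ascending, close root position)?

The chord tones of Gb+7 are Gb–Bb–D–Fb.
The 5th is D and the 7th is Fb.
3 letter names make it a third; at 2 semitones (a whole step narrower than major) the quality is diminished.

diminished 3rd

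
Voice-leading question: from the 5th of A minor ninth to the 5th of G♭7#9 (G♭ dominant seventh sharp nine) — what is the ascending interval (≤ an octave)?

d7

A minor ninth has E as its 5th, and G♭7#9 (G♭ dominant seventh sharp nine) has D♭ as its 5th.
7 letter names make it a seventh; at 9 semitones (a whole step narrower than major) the quality is diminished.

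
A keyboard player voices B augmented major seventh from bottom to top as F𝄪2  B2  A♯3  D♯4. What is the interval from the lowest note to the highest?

The outer voices are F𝄪2 and D♯4.
F𝄪 up to D♯ is 20 semitones, a half step narrower than a major thirteenth, so the interval is minor.

minor thirteenth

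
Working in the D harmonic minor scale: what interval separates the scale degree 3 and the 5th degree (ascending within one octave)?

The scale runs D E F G A Bb C#.
That puts F below A.
Counting 3 letters and 4 half steps from F gives a major third.

M3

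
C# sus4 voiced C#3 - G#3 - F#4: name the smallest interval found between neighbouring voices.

P5

Adjacent intervals: C#3→G#3 = perfect fifth; G#3→F#4 = minor seventh.
The smallest is C#3 to G#3, a perfect fifth (7 semitones).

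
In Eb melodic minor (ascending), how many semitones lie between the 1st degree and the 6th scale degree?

The scale is Eb F Gb Ab Bb C D.
Eb up to C is a major sixth — 9 semitones.

9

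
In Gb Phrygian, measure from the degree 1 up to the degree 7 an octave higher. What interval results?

Spelling Gb Phrygian: Gb Abb Bbb Cb Db Ebb Fb.
The degree 1 is Gb and the 7th degree (up an octave) is Fb.
14 letter names make it a fourteenth; at 22 semitones (a half step narrower than major) the quality is minor.

minor 14th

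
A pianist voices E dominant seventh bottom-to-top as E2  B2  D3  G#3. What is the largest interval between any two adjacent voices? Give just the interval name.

P5

Adjacent intervals: E2→B2 = perfect fifth; B2→D3 = minor third; D3→G#3 = augmented fourth.
The largest is E2 to B2, a perfect fifth (7 semitones).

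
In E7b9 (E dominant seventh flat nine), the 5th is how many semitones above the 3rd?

3

E7b9 is spelled E, G#, B, D, F.
G# to B is a minor third: 3 semitones.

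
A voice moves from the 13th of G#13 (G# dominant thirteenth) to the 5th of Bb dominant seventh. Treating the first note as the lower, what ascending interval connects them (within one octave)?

The 13th of G#13 (G# dominant thirteenth) is E#; the 5th of Bb dominant seventh is F.
From E# to F: 0 semitones over a second = diminished.

diminished 2nd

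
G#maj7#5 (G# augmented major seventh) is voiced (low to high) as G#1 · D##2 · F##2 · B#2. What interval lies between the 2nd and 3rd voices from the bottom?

m3

Those voices are D##2 and F##2.
D## up to F## is 3 semitones, a half step narrower than a major third, so the interval is minor.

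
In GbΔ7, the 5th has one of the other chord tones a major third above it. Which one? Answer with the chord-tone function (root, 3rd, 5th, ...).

7th

Spelling the chord: Gb–Bb–Db–F.
The 5th is Db. A major third above Db is F.
F is the chord's 7th.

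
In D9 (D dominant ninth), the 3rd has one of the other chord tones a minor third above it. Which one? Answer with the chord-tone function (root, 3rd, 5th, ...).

5th

Spelling the chord: D–F♯–A–C–E.
The 3rd is F♯. A minor third above F♯ is A.
A is the chord's 5th.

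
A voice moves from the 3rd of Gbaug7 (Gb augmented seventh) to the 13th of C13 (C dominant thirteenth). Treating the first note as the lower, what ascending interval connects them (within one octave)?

The 3rd of Gbaug7 (Gb augmented seventh) is Bb; the 13th of C13 (C dominant thirteenth) is A.
Counting 7 letters and 11 half steps from Bb gives a major seventh.

major seventh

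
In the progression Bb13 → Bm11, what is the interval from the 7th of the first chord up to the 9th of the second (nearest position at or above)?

augmented third

The 7th of Bb13 is Ab; the 9th of Bm11 is C#.
From Ab to C#: 5 semitones over a third = augmented.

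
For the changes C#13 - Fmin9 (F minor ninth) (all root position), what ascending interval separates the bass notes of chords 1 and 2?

d4

The roots are C# and F.
From C# to F: 4 semitones over a fourth = diminished.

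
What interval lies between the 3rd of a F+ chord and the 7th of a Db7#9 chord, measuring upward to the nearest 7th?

d3

F+ has A as its 3rd, and Db7#9 has Cb as its 7th.
A up to Cb is 2 semitones, a whole step narrower than a major third, so the interval is diminished.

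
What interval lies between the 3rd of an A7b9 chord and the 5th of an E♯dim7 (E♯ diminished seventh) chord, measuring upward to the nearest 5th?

The 3rd of A7b9 is C♯; the 5th of E♯dim7 (E♯ diminished seventh) is B.
From C♯ to B: 10 semitones over a seventh = minor.

minor 7th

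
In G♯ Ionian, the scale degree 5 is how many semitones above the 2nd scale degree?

The scale is G♯ A♯ B♯ C♯ D♯ E♯ F𝄪.
A♯ up to D♯ is a perfect fourth — 5 semitones.

5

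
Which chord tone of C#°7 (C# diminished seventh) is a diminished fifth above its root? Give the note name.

C#dim7: C#–E–G–Bb.
The root is C#. A diminished fifth above C# is G.
G is the chord's 5th.

G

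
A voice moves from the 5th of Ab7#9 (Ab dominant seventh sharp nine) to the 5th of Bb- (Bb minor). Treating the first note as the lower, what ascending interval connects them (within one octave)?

The 5th of Ab7#9 (Ab dominant seventh sharp nine) is Eb; the 5th of Bb- (Bb minor) is F.
Counting 2 letters and 2 half steps from Eb gives a major second.

major second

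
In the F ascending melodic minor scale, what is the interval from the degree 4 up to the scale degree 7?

A4

The scale runs F G Ab Bb C D E.
That puts Bb below E.
4 letter names make it a fourth; at 6 semitones (a half step wider than perfect) the quality is augmented.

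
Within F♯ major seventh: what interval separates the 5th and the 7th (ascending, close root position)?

The chord tones of F♯M7 are F♯ A♯ C♯ E♯.
So we need the interval from C♯ up to E♯.
C♯ up to E♯ spans 3 letter names and 4 semitones — a major third.

major third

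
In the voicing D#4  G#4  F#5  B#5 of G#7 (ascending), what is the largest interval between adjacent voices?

minor 7th

Adjacent intervals: D#4→G#4 = perfect fourth; G#4→F#5 = minor seventh; F#5→B#5 = augmented fourth.
The largest is G#4 to F#5, a minor seventh (10 semitones).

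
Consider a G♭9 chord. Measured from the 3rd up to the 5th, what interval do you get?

G♭9: G♭-B♭-D♭-F♭-A♭.
So we need the interval from B♭ up to D♭.
B♭ up to D♭ is 3 semitones, a half step narrower than a major third, so the interval is minor.

m3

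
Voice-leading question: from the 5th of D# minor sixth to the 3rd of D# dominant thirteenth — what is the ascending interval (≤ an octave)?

D# minor sixth has A# as its 5th, and D# dominant thirteenth has F## as its 3rd.
Counting 6 letters and 9 half steps from A# gives a major sixth.

major 6th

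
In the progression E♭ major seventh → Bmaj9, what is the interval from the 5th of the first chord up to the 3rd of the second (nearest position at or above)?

The 5th of E♭ major seventh is B♭; the 3rd of Bmaj9 is D♯.
From B♭ to D♯: 5 semitones over a third = augmented.

augmented third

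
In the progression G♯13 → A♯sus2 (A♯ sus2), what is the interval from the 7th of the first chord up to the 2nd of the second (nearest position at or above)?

augmented fourth

The 7th of G♯13 is F♯; the 2nd of A♯sus2 (A♯ sus2) is B♯.
F♯ up to B♯ is 6 semitones, a half step wider than a perfect fourth, so the interval is augmented.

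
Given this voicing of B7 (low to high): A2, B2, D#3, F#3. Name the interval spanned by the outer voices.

The outer voices are A2 and F#3.
Counting 6 letters and 9 half steps from A gives a major sixth.

M6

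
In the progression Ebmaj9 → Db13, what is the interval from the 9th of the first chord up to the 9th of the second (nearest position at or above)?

The 9th of Ebmaj9 is F; the 9th of Db13 is Eb.
7 letter names make it a seventh; at 10 semitones (a half step narrower than major) the quality is minor.

minor seventh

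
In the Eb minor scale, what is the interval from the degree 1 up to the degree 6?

minor sixth

The scale runs Eb F Gb Ab Bb Cb Db.
So we need the interval from Eb up to Cb.
From Eb to Cb: 8 semitones over a sixth = minor.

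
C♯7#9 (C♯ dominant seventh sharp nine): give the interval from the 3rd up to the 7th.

Spelling the chord: C♯ E♯ G♯ B D𝄪.
So we need the interval from E♯ up to B.
From E♯ to B: 6 semitones over a fifth = diminished.

diminished fifth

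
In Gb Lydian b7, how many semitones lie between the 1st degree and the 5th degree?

7

The scale is Gb Ab Bb C Db Eb Fb.
Gb up to Db is a perfect fifth — 7 semitones.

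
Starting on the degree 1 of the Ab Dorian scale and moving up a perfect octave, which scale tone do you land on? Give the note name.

Ab

The scale is Ab Bb Cb Db Eb F Gb.
The degree 1 is Ab; a perfect octave above that is Ab — scale degree 1.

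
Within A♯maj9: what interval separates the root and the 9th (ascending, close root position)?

A♯maj9 (A♯ major ninth): A♯-C𝄪-E♯-G𝄪-B♯.
Root = A♯; 9th = B♯.
A♯ up to B♯ spans 9 letter names and 14 semitones — a major ninth.

major ninth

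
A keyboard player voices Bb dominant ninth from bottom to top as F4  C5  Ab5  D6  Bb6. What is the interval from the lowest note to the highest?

The outer voices are F4 and Bb6.
From F to Bb is 29 semitones, exactly the perfect 18th.

perfect 18th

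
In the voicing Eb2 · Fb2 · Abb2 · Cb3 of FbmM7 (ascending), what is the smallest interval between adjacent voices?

minor second

Adjacent intervals: Eb2→Fb2 = minor second; Fb2→Abb2 = minor third; Abb2→Cb3 = major third.
The smallest is Eb2 to Fb2, a minor second (1 semitone).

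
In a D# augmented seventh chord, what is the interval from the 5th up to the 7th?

d3

D# augmented seventh: D#-F##-A##-C#.
5th = A##; 7th = C#.
A## up to C# is 2 semitones, a whole step narrower than a major third, so the interval is diminished.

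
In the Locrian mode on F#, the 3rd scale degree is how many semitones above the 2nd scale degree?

2

The scale is F# G A B C D E.
G up to A is a major second — 2 semitones.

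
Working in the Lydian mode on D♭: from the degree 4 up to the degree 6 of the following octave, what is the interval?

Spelling the Lydian mode on D♭: D♭ E♭ F G A♭ B♭ C.
So we need the interval from G up to B♭.
G up to B♭ is 15 semitones, a half step narrower than a major tenth, so the interval is minor.

minor tenth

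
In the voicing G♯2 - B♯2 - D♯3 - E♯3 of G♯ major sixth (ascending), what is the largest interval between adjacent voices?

Adjacent intervals: G♯2→B♯2 = major third; B♯2→D♯3 = minor third; D♯3→E♯3 = major second.
The largest is G♯2 to B♯2, a major third (4 semitones).

major third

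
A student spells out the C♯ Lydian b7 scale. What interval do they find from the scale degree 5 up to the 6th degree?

major 2nd

The scale runs C♯ D♯ E♯ F𝄪 G♯ A♯ B.
That puts G♯ below A♯.
G♯ up to A♯ spans 2 letter names and 2 semitones — a major second.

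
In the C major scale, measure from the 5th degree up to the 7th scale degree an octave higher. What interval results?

The scale runs C D E F G A B.
That puts G below B.
From G to B is 16 semitones, exactly the major tenth.

major 10th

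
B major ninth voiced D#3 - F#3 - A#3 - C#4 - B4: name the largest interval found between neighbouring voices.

minor seventh

Adjacent intervals: D#3→F#3 = minor third; F#3→A#3 = major third; A#3→C#4 = minor third; C#4→B4 = minor seventh.
The largest is C#4 to B4, a minor seventh (10 semitones).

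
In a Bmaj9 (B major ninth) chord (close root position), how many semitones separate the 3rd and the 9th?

Bmaj9: B D# F# A# C#.
D# to C# is a minor seventh: 10 semitones.

10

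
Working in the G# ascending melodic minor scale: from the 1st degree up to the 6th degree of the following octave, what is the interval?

Spelling the G# ascending melodic minor scale: G# A# B C# D# E# F##.
The 1st degree is G# and the 6th degree (up an octave) is E#.
G# up to E# spans 13 letter names and 21 semitones — a major thirteenth.

major thirteenth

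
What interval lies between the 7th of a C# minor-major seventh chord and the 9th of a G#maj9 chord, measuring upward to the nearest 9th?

minor seventh

C# minor-major seventh has B# as its 7th, and G#maj9 has A# as its 9th.
From B# to A#: 10 semitones over a seventh = minor.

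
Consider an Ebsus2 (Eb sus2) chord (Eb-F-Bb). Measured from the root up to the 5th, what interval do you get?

perfect fifth

The root is Eb and the 5th is Bb.
From Eb to Bb is 7 semitones, exactly the perfect fifth.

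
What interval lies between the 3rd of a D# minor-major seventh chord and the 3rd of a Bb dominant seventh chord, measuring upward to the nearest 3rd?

The 3rd of D# minor-major seventh is F#; the 3rd of Bb dominant seventh is D.
6 letter names make it a sixth; at 8 semitones (a half step narrower than major) the quality is minor.

minor sixth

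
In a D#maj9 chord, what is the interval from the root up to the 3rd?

major third

Spelling the chord: D# F## A# C## E#.
So we need the interval from D# up to F##.
Counting 3 letters and 4 half steps from D# gives a major third.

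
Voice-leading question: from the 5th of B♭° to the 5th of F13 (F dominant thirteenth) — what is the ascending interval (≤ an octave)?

augmented fifth

The 5th of B♭° is F♭; the 5th of F13 (F dominant thirteenth) is C.
From F♭ to C: 8 semitones over a fifth = augmented.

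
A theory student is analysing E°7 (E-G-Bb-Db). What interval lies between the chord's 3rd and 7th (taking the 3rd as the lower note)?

diminished fifth

So we need the interval from G up to Db.
5 letter names make it a fifth; at 6 semitones (a half step narrower than perfect) the quality is diminished.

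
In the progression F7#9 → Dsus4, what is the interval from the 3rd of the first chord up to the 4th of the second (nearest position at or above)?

The 3rd of F7#9 is A; the 4th of Dsus4 is G.
From A to G: 10 semitones over a seventh = minor.

minor 7th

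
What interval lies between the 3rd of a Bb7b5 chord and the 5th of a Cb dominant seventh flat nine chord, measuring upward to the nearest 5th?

Bb7b5 has D as its 3rd, and Cb dominant seventh flat nine has Gb as its 5th.
4 letter names make it a fourth; at 4 semitones (a half step narrower than perfect) the quality is diminished.

diminished fourth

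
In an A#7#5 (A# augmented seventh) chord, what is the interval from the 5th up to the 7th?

Spelling the chord: A#-C##-E##-G#.
That puts E## below G#.
From E## to G#: 2 semitones over a third = diminished.

diminished 3rd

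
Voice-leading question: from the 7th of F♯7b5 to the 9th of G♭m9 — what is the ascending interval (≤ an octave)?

diminished 4th

F♯7b5 has E as its 7th, and G♭m9 has A♭ as its 9th.
4 letter names make it a fourth; at 4 semitones (a half step narrower than perfect) the quality is diminished.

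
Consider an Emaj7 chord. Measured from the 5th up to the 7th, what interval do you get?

Spelling the chord: E–G#–B–D#.
The 5th is B and the 7th is D#.
Counting 3 letters and 4 half steps from B gives a major third.

major third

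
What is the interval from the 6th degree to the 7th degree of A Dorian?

A dorian: A B C D E F♯ G.
That puts F♯ below G.
From F♯ to G: 1 semitone over a second = minor.

m2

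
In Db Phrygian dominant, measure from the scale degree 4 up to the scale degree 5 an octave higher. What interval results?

major ninth

Spelling Db Phrygian dominant: Db Ebb F Gb Ab Bbb Cb.
Scale degree 4 = Gb; degree 5 (up an octave) = Ab.
Counting 9 letters and 14 half steps from Gb gives a major ninth.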